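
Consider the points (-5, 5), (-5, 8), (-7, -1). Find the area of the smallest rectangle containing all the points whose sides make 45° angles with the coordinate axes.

In coordinates u = x + y, v = x − y the rectangle is axis-aligned; the map (x,y)→(u,v) scales areas by 2.
u-values: 0, 3, -8; range = 3 − (-8) = 11.
v-values: -10, -13, -6; range = -6 − (-13) = 7.
Area = (11 × 7) / 2 = 38.5.

38.5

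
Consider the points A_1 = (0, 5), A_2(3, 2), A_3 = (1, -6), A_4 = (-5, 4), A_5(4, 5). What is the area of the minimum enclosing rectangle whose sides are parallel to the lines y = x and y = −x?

112

In coordinates u = x + y, v = x − y the rectangle is axis-aligned; the map (x,y)→(u,v) scales areas by 2.
u-values: 5, 5, -5, -1, 9; range = 9 − (-5) = 14.
v-values: -5, 1, 7, -9, -1; range = 7 − (-9) = 16.
Area = (14 × 16) / 2 = 112.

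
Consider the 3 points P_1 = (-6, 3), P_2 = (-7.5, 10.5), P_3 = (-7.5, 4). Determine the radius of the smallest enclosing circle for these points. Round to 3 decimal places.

3.824

Side lengths²: P_1P_2² = 58.5, P_1P_3² = 3.25, P_2P_3² = 42.25.
Since P_1P_2² = 58.5 ≥ 42.25 + 3.25 = 45.5, the angle opposite P_1P_2 is not acute, so the smallest enclosing circle has P_1P_2 as diameter.
Centre = midpoint of P_1P_2 = (-6.75, 6.75), r² = 58.5/4 = 14.625.
r = √(14.625) ≈ 3.824.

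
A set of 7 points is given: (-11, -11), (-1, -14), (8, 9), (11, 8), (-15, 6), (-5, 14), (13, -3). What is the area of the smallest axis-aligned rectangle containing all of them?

784

x ranges over [-15, 13], width 28.
y ranges over [-14, 14], height 28.
Area = 28 × 28 = 784.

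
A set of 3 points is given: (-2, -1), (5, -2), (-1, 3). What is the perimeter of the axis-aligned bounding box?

24

Width = max x − min x = 5 − (-2) = 7.
Height = max y − min y = 3 − (-2) = 5.
Perimeter = 2(7 + 5) = 24.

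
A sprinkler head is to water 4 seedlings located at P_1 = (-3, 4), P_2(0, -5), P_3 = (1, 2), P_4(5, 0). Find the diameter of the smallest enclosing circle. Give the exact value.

A smallest enclosing disk is always determined by at most three of the input points on its boundary.
The minimum enclosing circle is determined by three boundary points: P_1, P_2, P_4.
Their circumcentre is (0, 0) with r² = 25.
The farthest remaining point P_3 is at distance² 5 ≤ 25.
Diameter = 2r = 2√25 = 10.

10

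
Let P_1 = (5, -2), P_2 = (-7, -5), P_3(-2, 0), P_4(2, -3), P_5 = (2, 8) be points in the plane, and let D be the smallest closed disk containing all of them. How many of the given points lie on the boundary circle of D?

The minimum enclosing circle of a finite set is fixed by two of the points (as a diameter) or three (as a circumcircle).
The minimum enclosing circle is determined by three boundary points: P_1, P_2, P_5.
Their circumcentre is (-189/86, 111/86) with r² = 231625/3698.
The farthest remaining point P_4 is at distance² 133241/3698 ≤ 231625/3698.
The points at distance exactly r from the centre are P_1, P_2, P_5 — 3 points.

3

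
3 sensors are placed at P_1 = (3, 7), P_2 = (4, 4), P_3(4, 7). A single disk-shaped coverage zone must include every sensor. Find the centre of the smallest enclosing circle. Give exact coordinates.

Side lengths²: P_1P_2² = 10, P_1P_3² = 1, P_2P_3² = 9.
Since P_1P_2² = 10 ≥ 9 + 1 = 10, the angle opposite P_1P_2 is not acute, so the smallest enclosing circle has P_1P_2 as diameter.
Centre = midpoint of P_1P_2 = (3.5, 5.5), r² = 10/4 = 2.5.
Centre = (3.5, 5.5).

(3.5, 5.5)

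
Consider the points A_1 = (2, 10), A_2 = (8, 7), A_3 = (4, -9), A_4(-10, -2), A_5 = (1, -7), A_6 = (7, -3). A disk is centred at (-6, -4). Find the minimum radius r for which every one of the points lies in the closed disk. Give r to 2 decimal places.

17.80

The required radius is the distance from (-6, -4) to the farthest point.
Squared distances: 260, 317, 125, 20, 58, 170.
Maximum is 317, attained at A_2.
r = √317 ≈ 17.80.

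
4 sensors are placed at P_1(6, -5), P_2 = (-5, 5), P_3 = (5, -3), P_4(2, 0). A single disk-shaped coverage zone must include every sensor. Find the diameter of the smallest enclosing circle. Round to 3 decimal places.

A smallest enclosing disk is always determined by at most three of the input points on its boundary.
The farthest pair is P_1–P_2 with squared distance 221. The circle on this segment as diameter has centre (0.5, 0) and r² = 221/4 = 55.25.
Check P_3: distance² to centre = 29.25 ≤ 55.25, so it lies inside.
All remaining points lie in this disk, and no smaller disk contains both endpoints, so this is the minimum enclosing circle.
Diameter = 2r = 2√(55.25) ≈ 14.866.

14.866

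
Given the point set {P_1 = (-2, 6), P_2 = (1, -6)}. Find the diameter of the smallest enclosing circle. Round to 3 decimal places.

The smallest circle enclosing two points has them as diameter endpoints.
Centre = midpoint = (-0.5, 0); r² = |P_1P_2|²/4 = 153/4 = 38.25.
Diameter = 2r = 2√(38.25) ≈ 12.369.

12.369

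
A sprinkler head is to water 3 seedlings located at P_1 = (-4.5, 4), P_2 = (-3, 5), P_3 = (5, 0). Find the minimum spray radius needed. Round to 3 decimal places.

Side lengths²: P_1P_2² = 3.25, P_1P_3² = 106.25, P_2P_3² = 89.
Since P_1P_3² = 106.25 ≥ 89 + 3.25 = 92.25, the angle opposite P_1P_3 is not acute, so the smallest enclosing circle has P_1P_3 as diameter.
Centre = midpoint of P_1P_3 = (0.25, 2), r² = 106.25/4 = 26.5625.
r = √(26.5625) ≈ 5.154.

5.154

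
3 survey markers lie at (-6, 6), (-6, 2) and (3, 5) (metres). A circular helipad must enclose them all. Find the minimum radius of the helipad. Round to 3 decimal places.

4.773

Call the three points A, B, C in the order given.
Side lengths²: AB² = 16, AC² = 82, BC² = 90.
Since BC² = 90 < 82 + 16 = 98, the triangle is acute, so the smallest enclosing circle is the circumcircle.
Circumcentre = (-5/3, 4), r² = 205/9.
r = √(205/9) ≈ 4.773.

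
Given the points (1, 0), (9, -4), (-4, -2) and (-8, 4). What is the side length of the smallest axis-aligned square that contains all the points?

17

The bounding box has width 17 and height 8.
An axis-aligned square enclosing the set must have side ≥ max(width, height).
So the minimum side is max(17, 8) = 17.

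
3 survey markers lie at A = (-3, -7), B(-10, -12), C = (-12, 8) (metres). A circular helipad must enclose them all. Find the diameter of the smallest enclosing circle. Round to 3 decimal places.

Side lengths²: AB² = 74, AC² = 306, BC² = 404.
Since BC² = 404 ≥ 306 + 74 = 380, the angle opposite BC is not acute, so the smallest enclosing circle has BC as diameter.
Centre = midpoint of BC = (-11, -2), r² = 404/4 = 101.
Diameter = 2r = 2√101 ≈ 20.100.

20.100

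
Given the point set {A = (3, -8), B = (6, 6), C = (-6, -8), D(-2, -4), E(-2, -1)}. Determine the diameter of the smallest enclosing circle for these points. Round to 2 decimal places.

18.44

By Welzl's lemma the MEC is supported by two points (diametrically opposite) or three points (on a circumcircle).
The farthest pair is B–C with squared distance 340. The circle on this segment as diameter has centre (0, -1) and r² = 340/4 = 85.
Check A: distance² to centre = 58 ≤ 85, so it lies inside.
All remaining points lie in this disk, and no smaller disk contains both endpoints, so this is the minimum enclosing circle.
Diameter = 2r = 2√85 ≈ 18.44.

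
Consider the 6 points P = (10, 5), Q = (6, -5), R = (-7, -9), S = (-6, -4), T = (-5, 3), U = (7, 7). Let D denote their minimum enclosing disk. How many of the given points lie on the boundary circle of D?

2

The minimum enclosing circle of a finite set is fixed by two of the points (as a diameter) or three (as a circumcircle).
The farthest pair is P–R with squared distance 485. The circle on this segment as diameter has centre (1.5, -2) and r² = 485/4 = 121.25.
Check Q: distance² to centre = 29.25 ≤ 121.25, so it lies inside.
All remaining points lie in this disk, and no smaller disk contains both endpoints, so this is the minimum enclosing circle.
The points at distance exactly r from the centre are P, R — 2 points.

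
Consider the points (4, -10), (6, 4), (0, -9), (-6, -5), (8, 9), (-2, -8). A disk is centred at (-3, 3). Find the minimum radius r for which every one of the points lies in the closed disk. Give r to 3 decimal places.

The required radius is the distance from (-3, 3) to the farthest point.
Squared distances: 218, 82, 153, 73, 157, 122.
Maximum is 218, attained at (4, -10).
r = √218 ≈ 14.765.

14.765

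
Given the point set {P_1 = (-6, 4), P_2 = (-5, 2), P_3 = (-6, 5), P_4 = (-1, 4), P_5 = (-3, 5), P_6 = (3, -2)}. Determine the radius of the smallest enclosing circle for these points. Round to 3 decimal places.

By Welzl's lemma the MEC is supported by two points (diametrically opposite) or three points (on a circumcircle).
The farthest pair is P_3–P_6 with squared distance 130. The circle on this segment as diameter has centre (-1.5, 1.5) and r² = 130/4 = 32.5.
Check P_1: distance² to centre = 26.5 ≤ 32.5, so it lies inside.
All remaining points lie in this disk, and no smaller disk contains both endpoints, so this is the minimum enclosing circle.
r = √(32.5) ≈ 5.701.

5.701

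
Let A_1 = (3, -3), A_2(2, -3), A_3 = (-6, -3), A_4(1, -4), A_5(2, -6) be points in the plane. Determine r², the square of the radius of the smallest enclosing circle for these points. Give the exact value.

365/18

The minimum enclosing circle of a finite set is fixed by two of the points (as a diameter) or three (as a circumcircle).
The minimum enclosing circle is determined by three boundary points: A_1, A_3, A_5.
Their circumcentre is (-1.5, -19/6) with r² = 365/18.
The farthest remaining point A_2 is at distance² 221/18 ≤ 365/18.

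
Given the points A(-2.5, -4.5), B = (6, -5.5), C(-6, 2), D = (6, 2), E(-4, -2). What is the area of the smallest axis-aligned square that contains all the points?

The bounding box has width 12 and height 7.5.
An axis-aligned square enclosing the set must have side ≥ max(width, height).
So the minimum side is max(12, 7.5) = 12.
Area = 12² = 144.

144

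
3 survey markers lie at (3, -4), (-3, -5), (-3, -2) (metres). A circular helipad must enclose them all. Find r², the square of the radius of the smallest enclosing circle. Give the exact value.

Call the three points A, B, C in the order given.
Side lengths²: AB² = 37, AC² = 40, BC² = 9.
Since AC² = 40 < 37 + 9 = 46, the triangle is acute, so the smallest enclosing circle is the circumcircle.
Circumcentre = (-1/6, -3.5), r² = 185/18.

185/18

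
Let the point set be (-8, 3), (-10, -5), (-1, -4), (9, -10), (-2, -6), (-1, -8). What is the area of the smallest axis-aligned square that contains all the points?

The bounding box has width 19 and height 13.
An axis-aligned square enclosing the set must have side ≥ max(width, height).
So the minimum side is max(19, 13) = 19.
Area = 19² = 361.

361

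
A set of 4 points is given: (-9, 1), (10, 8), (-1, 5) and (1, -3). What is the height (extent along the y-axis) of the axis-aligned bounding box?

11

max y = 8, min y = -3, so height = 11.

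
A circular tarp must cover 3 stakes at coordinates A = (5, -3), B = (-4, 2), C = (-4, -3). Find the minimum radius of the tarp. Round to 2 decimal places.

Side lengths²: AB² = 106, AC² = 81, BC² = 25.
Since AB² = 106 ≥ 81 + 25 = 106, the angle opposite AB is not acute, so the smallest enclosing circle has AB as diameter.
Centre = midpoint of AB = (0.5, -0.5), r² = 106/4 = 26.5.
r = √(26.5) ≈ 5.15.

5.15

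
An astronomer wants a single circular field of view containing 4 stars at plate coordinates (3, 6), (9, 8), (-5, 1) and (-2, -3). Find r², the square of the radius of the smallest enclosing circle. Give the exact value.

62.5

By Welzl's lemma the MEC is supported by two points (diametrically opposite) or three points (on a circumcircle).
The minimum enclosing circle is determined by three boundary points: (9, 8), (-5, 1), (-2, -3).
Their circumcentre is (2.5, 3.5) with r² = 62.5.
The farthest remaining point (3, 6) is at distance² 6.5 ≤ 62.5.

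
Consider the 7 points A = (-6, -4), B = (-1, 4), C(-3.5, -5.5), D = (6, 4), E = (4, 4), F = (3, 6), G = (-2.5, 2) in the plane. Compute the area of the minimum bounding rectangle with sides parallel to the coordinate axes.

138

x ranges over [-6, 6], width 12.
y ranges over [-5.5, 6], height 11.5.
Area = 12 × 11.5 = 138.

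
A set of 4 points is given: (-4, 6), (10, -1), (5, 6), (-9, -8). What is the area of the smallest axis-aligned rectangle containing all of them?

266

x ranges over [-9, 10], width 19.
y ranges over [-8, 6], height 14.
Area = 19 × 14 = 266.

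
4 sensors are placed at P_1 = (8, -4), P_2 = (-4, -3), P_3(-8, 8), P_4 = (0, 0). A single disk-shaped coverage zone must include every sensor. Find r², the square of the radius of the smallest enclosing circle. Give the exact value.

By Welzl's lemma the MEC is supported by two points (diametrically opposite) or three points (on a circumcircle).
The farthest pair is P_1–P_3 with squared distance 400. The circle on this segment as diameter has centre (0, 2) and r² = 400/4 = 100.
Check P_2: distance² to centre = 41 ≤ 100, so it lies inside.
All remaining points lie in this disk, and no smaller disk contains both endpoints, so this is the minimum enclosing circle.

100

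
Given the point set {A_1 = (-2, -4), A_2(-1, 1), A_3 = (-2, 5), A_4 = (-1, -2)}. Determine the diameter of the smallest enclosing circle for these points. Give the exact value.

9

The minimum enclosing circle of a finite set is fixed by two of the points (as a diameter) or three (as a circumcircle).
The farthest pair is A_1–A_3 with squared distance 81. The circle on this segment as diameter has centre (-2, 0.5) and r² = 81/4 = 20.25.
Check A_2: distance² to centre = 1.25 ≤ 20.25, so it lies inside.
All remaining points lie in this disk, and no smaller disk contains both endpoints, so this is the minimum enclosing circle.
Diameter = 2r = 2√(20.25) = 9.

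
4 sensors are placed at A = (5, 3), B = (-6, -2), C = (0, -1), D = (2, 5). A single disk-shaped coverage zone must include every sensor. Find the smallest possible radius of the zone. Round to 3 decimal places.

A smallest enclosing disk is always determined by at most three of the input points on its boundary.
The farthest pair is A–B with squared distance 146. The circle on this segment as diameter has centre (-0.5, 0.5) and r² = 146/4 = 36.5.
Check C: distance² to centre = 2.5 ≤ 36.5, so it lies inside.
All remaining points lie in this disk, and no smaller disk contains both endpoints, so this is the minimum enclosing circle.
r = √(36.5) ≈ 6.042.

6.042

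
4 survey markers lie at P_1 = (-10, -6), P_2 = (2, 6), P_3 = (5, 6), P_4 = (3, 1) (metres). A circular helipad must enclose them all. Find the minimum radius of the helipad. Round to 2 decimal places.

9.60

The farthest pair is P_1–P_3 with squared distance 369. The circle on this segment as diameter has centre (-2.5, 0) and r² = 369/4 = 92.25.
Check P_2: distance² to centre = 56.25 ≤ 92.25, so it lies inside.
All remaining points lie in this disk, and no smaller disk contains both endpoints, so this is the minimum enclosing circle.
r = √(92.25) ≈ 9.60.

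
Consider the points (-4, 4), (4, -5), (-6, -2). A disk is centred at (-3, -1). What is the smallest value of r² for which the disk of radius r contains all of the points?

The required radius is the distance from (-3, -1) to the farthest point.
Squared distances: 26, 65, 10.
Maximum is 65, attained at (4, -5).

65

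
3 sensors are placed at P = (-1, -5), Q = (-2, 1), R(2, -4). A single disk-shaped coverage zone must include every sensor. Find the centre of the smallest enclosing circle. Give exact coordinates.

(-15/38, -69/38)

Side lengths²: PQ² = 37, PR² = 10, QR² = 41.
Since QR² = 41 < 37 + 10 = 47, the triangle is acute, so the smallest enclosing circle is the circumcircle.
Circumcentre = (-15/38, -69/38), r² = 7585/722.
Centre = (-15/38, -69/38).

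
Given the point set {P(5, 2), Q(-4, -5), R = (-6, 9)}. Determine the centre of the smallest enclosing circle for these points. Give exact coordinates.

Side lengths²: PQ² = 130, PR² = 170, QR² = 200.
Since QR² = 200 < 170 + 130 = 300, the triangle is acute, so the smallest enclosing circle is the circumcircle.
Circumcentre = (-2.5, 33/14), r² = 5525/98.
Centre = (-2.5, 33/14).

(-2.5, 33/14)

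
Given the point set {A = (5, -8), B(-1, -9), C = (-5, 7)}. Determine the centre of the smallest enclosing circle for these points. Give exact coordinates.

Side lengths²: AB² = 37, AC² = 325, BC² = 272.
Since AC² = 325 ≥ 272 + 37 = 309, the angle opposite AC is not acute, so the smallest enclosing circle has AC as diameter.
Centre = midpoint of AC = (0, -0.5), r² = 325/4 = 81.25.
Centre = (0, -0.5).

(0, -0.5)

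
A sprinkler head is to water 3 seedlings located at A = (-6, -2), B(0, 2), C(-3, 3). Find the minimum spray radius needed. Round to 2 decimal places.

Side lengths²: AB² = 52, AC² = 34, BC² = 10.
Since AB² = 52 ≥ 34 + 10 = 44, the angle opposite AB is not acute, so the smallest enclosing circle has AB as diameter.
Centre = midpoint of AB = (-3, 0), r² = 52/4 = 13.
r = √13 ≈ 3.61.

3.61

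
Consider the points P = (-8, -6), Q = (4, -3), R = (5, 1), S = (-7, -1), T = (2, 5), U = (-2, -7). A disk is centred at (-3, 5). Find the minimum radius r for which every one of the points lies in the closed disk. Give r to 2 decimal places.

The required radius is the distance from (-3, 5) to the farthest point.
Squared distances: 146, 113, 80, 52, 25, 145.
Maximum is 146, attained at P.
r = √146 ≈ 12.08.

12.08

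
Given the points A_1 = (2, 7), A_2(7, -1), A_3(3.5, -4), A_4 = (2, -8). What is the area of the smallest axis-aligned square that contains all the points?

The bounding box has width 5 and height 15.
An axis-aligned square enclosing the set must have side ≥ max(width, height).
So the minimum side is max(5, 15) = 15.
Area = 15² = 225.

225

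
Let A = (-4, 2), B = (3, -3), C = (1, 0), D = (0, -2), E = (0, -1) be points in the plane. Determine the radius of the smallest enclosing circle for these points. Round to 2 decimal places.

4.30

The farthest pair is A–B with squared distance 74. The circle on this segment as diameter has centre (-0.5, -0.5) and r² = 74/4 = 18.5.
Check C: distance² to centre = 2.5 ≤ 18.5, so it lies inside.
All remaining points lie in this disk, and no smaller disk contains both endpoints, so this is the minimum enclosing circle.
r = √(18.5) ≈ 4.30.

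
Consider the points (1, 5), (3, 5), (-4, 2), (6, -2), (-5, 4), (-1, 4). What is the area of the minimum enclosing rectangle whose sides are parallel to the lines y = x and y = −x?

85

In coordinates u = x + y, v = x − y the rectangle is axis-aligned; the map (x,y)→(u,v) scales areas by 2.
u-values: 6, 8, -2, 4, -1, 3; range = 8 − (-2) = 10.
v-values: -4, -2, -6, 8, -9, -5; range = 8 − (-9) = 17.
Area = (10 × 17) / 2 = 85.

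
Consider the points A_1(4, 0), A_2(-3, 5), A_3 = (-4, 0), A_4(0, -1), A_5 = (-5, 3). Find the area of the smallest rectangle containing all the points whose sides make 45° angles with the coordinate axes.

In coordinates u = x + y, v = x − y the rectangle is axis-aligned; the map (x,y)→(u,v) scales areas by 2.
u-values: 4, 2, -4, -1, -2; range = 4 − (-4) = 8.
v-values: 4, -8, -4, 1, -8; range = 4 − (-8) = 12.
Area = (8 × 12) / 2 = 48.

48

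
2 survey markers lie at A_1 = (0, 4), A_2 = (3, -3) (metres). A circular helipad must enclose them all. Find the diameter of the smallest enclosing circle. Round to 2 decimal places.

7.62

The smallest circle enclosing two points has them as diameter endpoints.
Centre = midpoint = (1.5, 0.5); r² = |A_1A_2|²/4 = 58/4 = 14.5.
Diameter = 2r = 2√(14.5) ≈ 7.62.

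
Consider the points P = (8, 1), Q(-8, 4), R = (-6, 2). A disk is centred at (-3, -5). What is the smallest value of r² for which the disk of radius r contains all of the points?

157

The required radius is the distance from (-3, -5) to the farthest point.
Squared distances: 157, 106, 58.
Maximum is 157, attained at P.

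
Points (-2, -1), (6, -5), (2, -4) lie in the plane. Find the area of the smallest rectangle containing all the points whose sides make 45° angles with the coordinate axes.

24

In coordinates u = x + y, v = x − y the rectangle is axis-aligned; the map (x,y)→(u,v) scales areas by 2.
u-values: -3, 1, -2; range = 1 − (-3) = 4.
v-values: -1, 11, 6; range = 11 − (-1) = 12.
Area = (4 × 12) / 2 = 24.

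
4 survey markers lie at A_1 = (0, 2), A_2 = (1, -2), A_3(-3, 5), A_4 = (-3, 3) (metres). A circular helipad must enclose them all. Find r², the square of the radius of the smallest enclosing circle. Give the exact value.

16.25

The minimum enclosing circle of a finite set is fixed by two of the points (as a diameter) or three (as a circumcircle).
The farthest pair is A_2–A_3 with squared distance 65. The circle on this segment as diameter has centre (-1, 1.5) and r² = 65/4 = 16.25.
Check A_1: distance² to centre = 1.25 ≤ 16.25, so it lies inside.
All remaining points lie in this disk, and no smaller disk contains both endpoints, so this is the minimum enclosing circle.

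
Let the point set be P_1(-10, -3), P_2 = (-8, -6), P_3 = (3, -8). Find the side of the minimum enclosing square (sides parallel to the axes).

13

The bounding box has width 13 and height 5.
An axis-aligned square enclosing the set must have side ≥ max(width, height).
So the minimum side is max(13, 5) = 13.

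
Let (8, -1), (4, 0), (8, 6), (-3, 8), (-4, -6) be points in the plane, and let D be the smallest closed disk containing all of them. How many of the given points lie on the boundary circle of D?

3

The minimum enclosing circle is determined by three boundary points: (8, 6), (-3, 8), (-4, -6).
Their circumcentre is (35/26, 17/26) with r² = 24625/338.
The farthest remaining point (8, -1) is at distance² 15889/338 ≤ 24625/338.
The points at distance exactly r from the centre are (8, 6), (-3, 8), (-4, -6) — 3 points.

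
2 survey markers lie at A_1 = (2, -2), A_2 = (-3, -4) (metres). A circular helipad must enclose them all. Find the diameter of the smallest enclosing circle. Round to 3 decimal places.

5.385

The smallest circle enclosing two points has them as diameter endpoints.
Centre = midpoint = (-0.5, -3); r² = |A_1A_2|²/4 = 29/4 = 7.25.
Diameter = 2r = 2√(7.25) ≈ 5.385.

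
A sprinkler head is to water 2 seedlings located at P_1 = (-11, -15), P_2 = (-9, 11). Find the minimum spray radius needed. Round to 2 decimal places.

13.04

The smallest circle enclosing two points has them as diameter endpoints.
Centre = midpoint = (-10, -2); r² = |P_1P_2|²/4 = 680/4 = 170.
r = √170 ≈ 13.04.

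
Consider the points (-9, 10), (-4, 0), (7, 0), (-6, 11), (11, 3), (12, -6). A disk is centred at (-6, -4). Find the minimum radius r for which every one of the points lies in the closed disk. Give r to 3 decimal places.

The required radius is the distance from (-6, -4) to the farthest point.
Squared distances: 205, 20, 185, 225, 338, 328.
Maximum is 338, attained at (11, 3).
r = √338 ≈ 18.385.

18.385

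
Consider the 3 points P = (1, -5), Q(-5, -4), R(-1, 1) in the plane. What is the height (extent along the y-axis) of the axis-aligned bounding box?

6

max y = 1, min y = -5, so height = 6.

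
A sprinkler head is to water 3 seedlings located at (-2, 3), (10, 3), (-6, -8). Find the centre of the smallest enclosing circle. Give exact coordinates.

Call the three points A, B, C in the order given.
Side lengths²: AB² = 144, AC² = 137, BC² = 377.
Since BC² = 377 ≥ 144 + 137 = 281, the angle opposite BC is not acute, so the smallest enclosing circle has BC as diameter.
Centre = midpoint of BC = (2, -2.5), r² = 377/4 = 94.25.
Centre = (2, -2.5).

(2, -2.5)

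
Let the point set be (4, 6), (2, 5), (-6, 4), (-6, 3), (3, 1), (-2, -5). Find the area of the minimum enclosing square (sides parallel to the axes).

121

The bounding box has width 10 and height 11.
An axis-aligned square enclosing the set must have side ≥ max(width, height).
So the minimum side is max(10, 11) = 11.
Area = 11² = 121.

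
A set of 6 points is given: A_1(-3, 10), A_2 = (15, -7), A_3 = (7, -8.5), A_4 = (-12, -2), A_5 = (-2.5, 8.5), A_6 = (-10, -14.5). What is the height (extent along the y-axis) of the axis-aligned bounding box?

max y = 10, min y = -14.5, so height = 24.5.

24.5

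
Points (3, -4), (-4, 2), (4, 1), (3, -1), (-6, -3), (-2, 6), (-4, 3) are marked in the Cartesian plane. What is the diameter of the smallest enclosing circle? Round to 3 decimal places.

11.731

The minimum enclosing circle of a finite set is fixed by two of the points (as a diameter) or three (as a circumcircle).
The minimum enclosing circle is determined by three boundary points: (3, -4), (-6, -3), (-2, 6).
Their circumcentre is (-37/34, 7/34) with r² = 19885/578.
The farthest remaining point (4, 1) is at distance² 15329/578 ≤ 19885/578.
Diameter = 2r = 2√(19885/578) ≈ 11.731.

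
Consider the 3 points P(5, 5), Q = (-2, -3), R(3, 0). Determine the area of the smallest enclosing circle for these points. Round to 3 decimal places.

Side lengths²: PQ² = 113, PR² = 29, QR² = 34.
Since PQ² = 113 ≥ 34 + 29 = 63, the angle opposite PQ is not acute, so the smallest enclosing circle has PQ as diameter.
Centre = midpoint of PQ = (1.5, 1), r² = 113/4 = 28.25.
Area = π·r² = π·28.25 ≈ 88.750.

88.750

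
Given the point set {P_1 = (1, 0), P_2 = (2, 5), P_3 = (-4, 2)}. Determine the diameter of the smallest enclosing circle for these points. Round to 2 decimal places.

6.82

Side lengths²: P_1P_2² = 26, P_1P_3² = 29, P_2P_3² = 45.
Since P_2P_3² = 45 < 29 + 26 = 55, the triangle is acute, so the smallest enclosing circle is the circumcircle.
Circumcentre = (-13/18, 53/18), r² = 1885/162.
Diameter = 2r = 2√(1885/162) ≈ 6.82.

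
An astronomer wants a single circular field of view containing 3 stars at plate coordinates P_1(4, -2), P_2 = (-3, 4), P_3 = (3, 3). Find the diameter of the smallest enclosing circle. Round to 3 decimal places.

9.220

Side lengths²: P_1P_2² = 85, P_1P_3² = 26, P_2P_3² = 37.
Since P_1P_2² = 85 ≥ 37 + 26 = 63, the angle opposite P_1P_2 is not acute, so the smallest enclosing circle has P_1P_2 as diameter.
Centre = midpoint of P_1P_2 = (0.5, 1), r² = 85/4 = 21.25.
Diameter = 2r = 2√(21.25) ≈ 9.220.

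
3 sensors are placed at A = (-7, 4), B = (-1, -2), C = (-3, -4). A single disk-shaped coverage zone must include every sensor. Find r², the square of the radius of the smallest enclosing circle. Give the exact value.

20

Side lengths²: AB² = 72, AC² = 80, BC² = 8.
Since AC² = 80 ≥ 72 + 8 = 80, the angle opposite AC is not acute, so the smallest enclosing circle has AC as diameter.
Centre = midpoint of AC = (-5, 0), r² = 80/4 = 20.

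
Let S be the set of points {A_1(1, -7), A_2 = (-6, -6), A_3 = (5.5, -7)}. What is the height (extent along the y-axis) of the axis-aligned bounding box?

1

max y = -6, min y = -7, so height = 1.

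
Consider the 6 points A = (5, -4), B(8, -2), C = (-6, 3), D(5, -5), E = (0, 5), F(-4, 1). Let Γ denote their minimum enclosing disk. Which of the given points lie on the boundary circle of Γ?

B, C

A smallest enclosing disk is always determined by at most three of the input points on its boundary.
The farthest pair is B–C with squared distance 221. The circle on this segment as diameter has centre (1, 0.5) and r² = 221/4 = 55.25.
Check A: distance² to centre = 36.25 ≤ 55.25, so it lies inside.
All remaining points lie in this disk, and no smaller disk contains both endpoints, so this is the minimum enclosing circle.
The points at distance exactly r from the centre are B, C — 2 points.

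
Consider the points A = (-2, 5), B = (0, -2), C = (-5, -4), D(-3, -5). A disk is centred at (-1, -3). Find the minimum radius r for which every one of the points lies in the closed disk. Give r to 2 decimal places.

The required radius is the distance from (-1, -3) to the farthest point.
Squared distances: 65, 2, 17, 8.
Maximum is 65, attained at A.
r = √65 ≈ 8.06.

8.06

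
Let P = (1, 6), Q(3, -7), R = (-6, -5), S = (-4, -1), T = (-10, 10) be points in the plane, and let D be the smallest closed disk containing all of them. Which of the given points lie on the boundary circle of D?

Q, T

The minimum enclosing circle of a finite set is fixed by two of the points (as a diameter) or three (as a circumcircle).
The farthest pair is Q–T with squared distance 458. The circle on this segment as diameter has centre (-3.5, 1.5) and r² = 458/4 = 114.5.
Check P: distance² to centre = 40.5 ≤ 114.5, so it lies inside.
All remaining points lie in this disk, and no smaller disk contains both endpoints, so this is the minimum enclosing circle.
The points at distance exactly r from the centre are Q, T — 2 points.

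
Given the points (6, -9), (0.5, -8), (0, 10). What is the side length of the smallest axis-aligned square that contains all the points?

The bounding box has width 6 and height 19.
An axis-aligned square enclosing the set must have side ≥ max(width, height).
So the minimum side is max(6, 19) = 19.

19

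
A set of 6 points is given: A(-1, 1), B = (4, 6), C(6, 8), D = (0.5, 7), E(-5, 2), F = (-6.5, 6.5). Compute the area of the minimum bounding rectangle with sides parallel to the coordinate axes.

x ranges over [-6.5, 6], width 12.5.
y ranges over [1, 8], height 7.
Area = 12.5 × 7 = 87.5.

87.5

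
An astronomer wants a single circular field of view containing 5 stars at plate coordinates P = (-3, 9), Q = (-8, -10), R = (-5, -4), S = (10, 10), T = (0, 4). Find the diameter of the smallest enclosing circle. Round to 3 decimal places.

26.907

By Welzl's lemma the MEC is supported by two points (diametrically opposite) or three points (on a circumcircle).
The farthest pair is Q–S with squared distance 724. The circle on this segment as diameter has centre (1, 0) and r² = 724/4 = 181.
Check P: distance² to centre = 97 ≤ 181, so it lies inside.
All remaining points lie in this disk, and no smaller disk contains both endpoints, so this is the minimum enclosing circle.
Diameter = 2r = 2√181 ≈ 26.907.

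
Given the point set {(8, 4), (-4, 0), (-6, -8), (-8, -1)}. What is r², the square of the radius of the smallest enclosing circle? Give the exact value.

The farthest pair is (8, 4)–(-6, -8) with squared distance 340. The circle on this segment as diameter has centre (1, -2) and r² = 340/4 = 85.
Check (-4, 0): distance² to centre = 29 ≤ 85, so it lies inside.
All remaining points lie in this disk, and no smaller disk contains both endpoints, so this is the minimum enclosing circle.

85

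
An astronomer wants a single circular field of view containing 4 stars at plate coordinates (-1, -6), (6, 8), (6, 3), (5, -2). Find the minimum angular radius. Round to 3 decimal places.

7.826

By Welzl's lemma the MEC is supported by two points (diametrically opposite) or three points (on a circumcircle).
The farthest pair is (-1, -6)–(6, 8) with squared distance 245. The circle on this segment as diameter has centre (2.5, 1) and r² = 245/4 = 61.25.
Check (6, 3): distance² to centre = 16.25 ≤ 61.25, so it lies inside.
All remaining points lie in this disk, and no smaller disk contains both endpoints, so this is the minimum enclosing circle.
r = √(61.25) ≈ 7.826.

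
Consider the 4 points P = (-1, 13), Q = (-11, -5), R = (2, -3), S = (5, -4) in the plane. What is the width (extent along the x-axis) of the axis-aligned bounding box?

max x = 5, min x = -11, so width = 16.

16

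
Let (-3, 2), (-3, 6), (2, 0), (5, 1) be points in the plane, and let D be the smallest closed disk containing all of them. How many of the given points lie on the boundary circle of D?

A smallest enclosing disk is always determined by at most three of the input points on its boundary.
The farthest pair is (-3, 6)–(5, 1) with squared distance 89. The circle on this segment as diameter has centre (1, 3.5) and r² = 89/4 = 22.25.
Check (-3, 2): distance² to centre = 18.25 ≤ 22.25, so it lies inside.
All remaining points lie in this disk, and no smaller disk contains both endpoints, so this is the minimum enclosing circle.
The points at distance exactly r from the centre are (-3, 6), (5, 1) — 2 points.

2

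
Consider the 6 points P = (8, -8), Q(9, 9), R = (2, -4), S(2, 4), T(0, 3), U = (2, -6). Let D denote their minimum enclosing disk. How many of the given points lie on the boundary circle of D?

The minimum enclosing circle of a finite set is fixed by two of the points (as a diameter) or three (as a circumcircle).
The minimum enclosing circle is determined by three boundary points: P, Q, U.
Their circumcentre is (391/52, 29/52) with r² = 99325/1352.
The farthest remaining point T is at distance² 84505/1352 ≤ 99325/1352.
The points at distance exactly r from the centre are P, Q, U — 3 points.

3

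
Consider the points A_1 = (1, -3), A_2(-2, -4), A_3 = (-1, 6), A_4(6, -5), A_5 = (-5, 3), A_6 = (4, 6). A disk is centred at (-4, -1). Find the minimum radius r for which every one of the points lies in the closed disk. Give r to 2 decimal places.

The required radius is the distance from (-4, -1) to the farthest point.
Squared distances: 29, 13, 58, 116, 17, 113.
Maximum is 116, attained at A_4.
r = √116 ≈ 10.77.

10.77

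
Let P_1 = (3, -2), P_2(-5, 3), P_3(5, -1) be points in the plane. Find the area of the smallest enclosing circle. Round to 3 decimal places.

91.106

Side lengths²: P_1P_2² = 89, P_1P_3² = 5, P_2P_3² = 116.
Since P_2P_3² = 116 ≥ 89 + 5 = 94, the angle opposite P_2P_3 is not acute, so the smallest enclosing circle has P_2P_3 as diameter.
Centre = midpoint of P_2P_3 = (0, 1), r² = 116/4 = 29.
Area = π·r² = π·29 ≈ 91.106.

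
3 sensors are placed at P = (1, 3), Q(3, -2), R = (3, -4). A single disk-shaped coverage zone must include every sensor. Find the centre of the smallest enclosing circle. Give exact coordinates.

(2, -0.5)

Side lengths²: PQ² = 29, PR² = 53, QR² = 4.
Since PR² = 53 ≥ 29 + 4 = 33, the angle opposite PR is not acute, so the smallest enclosing circle has PR as diameter.
Centre = midpoint of PR = (2, -0.5), r² = 53/4 = 13.25.
Centre = (2, -0.5).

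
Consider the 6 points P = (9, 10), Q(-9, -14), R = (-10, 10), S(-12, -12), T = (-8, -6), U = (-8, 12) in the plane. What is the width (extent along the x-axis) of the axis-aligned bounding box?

21

max x = 9, min x = -12, so width = 21.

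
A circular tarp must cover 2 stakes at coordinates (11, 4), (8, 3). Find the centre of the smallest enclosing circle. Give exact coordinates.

(9.5, 3.5)

The smallest circle enclosing two points has them as diameter endpoints.
Centre = midpoint = (9.5, 3.5); r² = |(11, 4)−(8, 3)|²/4 = 10/4 = 2.5.
Centre = (9.5, 3.5).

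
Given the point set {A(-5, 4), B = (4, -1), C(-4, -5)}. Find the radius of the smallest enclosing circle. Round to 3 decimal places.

5.486

Side lengths²: AB² = 106, AC² = 82, BC² = 80.
Since AB² = 106 < 82 + 80 = 162, the triangle is acute, so the smallest enclosing circle is the circumcircle.
Circumcentre = (-27/19, -3/19), r² = 10865/361.
r = √(10865/361) ≈ 5.486.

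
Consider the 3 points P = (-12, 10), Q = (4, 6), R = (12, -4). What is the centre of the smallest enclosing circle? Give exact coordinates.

(0, 3)

Side lengths²: PQ² = 272, PR² = 772, QR² = 164.
Since PR² = 772 ≥ 272 + 164 = 436, the angle opposite PR is not acute, so the smallest enclosing circle has PR as diameter.
Centre = midpoint of PR = (0, 3), r² = 772/4 = 193.
Centre = (0, 3).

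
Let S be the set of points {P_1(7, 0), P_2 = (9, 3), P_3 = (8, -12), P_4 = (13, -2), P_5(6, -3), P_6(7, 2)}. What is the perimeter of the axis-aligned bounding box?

Width = max x − min x = 13 − 6 = 7.
Height = max y − min y = 3 − (-12) = 15.
Perimeter = 2(7 + 15) = 44.

44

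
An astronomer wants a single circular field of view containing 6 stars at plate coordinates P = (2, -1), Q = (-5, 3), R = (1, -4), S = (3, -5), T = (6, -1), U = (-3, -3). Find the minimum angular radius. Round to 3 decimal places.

A smallest enclosing disk is always determined by at most three of the input points on its boundary.
The minimum enclosing circle is determined by three boundary points: Q, S, T.
Their circumcentre is (3/14, 3/14) with r² = 3425/98.
The farthest remaining point U is at distance² 2025/98 ≤ 3425/98.
r = √(3425/98) ≈ 5.912.

5.912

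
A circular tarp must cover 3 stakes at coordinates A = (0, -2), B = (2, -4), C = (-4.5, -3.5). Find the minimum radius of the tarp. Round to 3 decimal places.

3.260

Side lengths²: AB² = 8, AC² = 22.5, BC² = 42.5.
Since BC² = 42.5 ≥ 22.5 + 8 = 30.5, the angle opposite BC is not acute, so the smallest enclosing circle has BC as diameter.
Centre = midpoint of BC = (-1.25, -3.75), r² = 42.5/4 = 10.625.
r = √(10.625) ≈ 3.260.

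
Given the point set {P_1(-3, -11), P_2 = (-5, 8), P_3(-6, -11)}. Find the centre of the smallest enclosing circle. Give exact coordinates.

(-4.5, -59/38)

Side lengths²: P_1P_2² = 365, P_1P_3² = 9, P_2P_3² = 362.
Since P_1P_2² = 365 < 362 + 9 = 371, the triangle is acute, so the smallest enclosing circle is the circumcircle.
Circumcentre = (-4.5, -59/38), r² = 66065/722.
Centre = (-4.5, -59/38).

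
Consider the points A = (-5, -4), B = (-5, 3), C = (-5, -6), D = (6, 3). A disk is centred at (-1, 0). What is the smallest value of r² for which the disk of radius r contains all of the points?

The required radius is the distance from (-1, 0) to the farthest point.
Squared distances: 32, 25, 52, 58.
Maximum is 58, attained at D.

58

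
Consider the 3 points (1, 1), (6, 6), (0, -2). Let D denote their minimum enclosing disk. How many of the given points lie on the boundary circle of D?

2

Call the three points A, B, C in the order given.
Side lengths²: AB² = 50, AC² = 10, BC² = 100.
Since BC² = 100 ≥ 50 + 10 = 60, the angle opposite BC is not acute, so the smallest enclosing circle has BC as diameter.
Centre = midpoint of BC = (3, 2), r² = 100/4 = 25.
The points at distance exactly r from the centre are (6, 6), (0, -2) — 2 points.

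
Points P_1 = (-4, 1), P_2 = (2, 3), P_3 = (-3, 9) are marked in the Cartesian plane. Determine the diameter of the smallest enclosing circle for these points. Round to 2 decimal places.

Side lengths²: P_1P_2² = 40, P_1P_3² = 65, P_2P_3² = 61.
Since P_1P_3² = 65 < 61 + 40 = 101, the triangle is acute, so the smallest enclosing circle is the circumcircle.
Circumcentre = (-89/46, 221/46), r² = 19825/1058.
Diameter = 2r = 2√(19825/1058) ≈ 8.66.

8.66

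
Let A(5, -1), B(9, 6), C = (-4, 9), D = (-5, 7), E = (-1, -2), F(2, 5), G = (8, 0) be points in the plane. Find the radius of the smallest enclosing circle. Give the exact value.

The minimum enclosing circle of a finite set is fixed by two of the points (as a diameter) or three (as a circumcircle).
The farthest pair is C–G with squared distance 225. The circle on this segment as diameter has centre (2, 4.5) and r² = 225/4 = 56.25.
Check A: distance² to centre = 39.25 ≤ 56.25, so it lies inside.
All remaining points lie in this disk, and no smaller disk contains both endpoints, so this is the minimum enclosing circle.
r = √(56.25) = 7.5.

7.5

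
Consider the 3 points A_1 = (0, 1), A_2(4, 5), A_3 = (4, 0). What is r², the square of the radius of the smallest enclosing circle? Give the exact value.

8.5

Side lengths²: A_1A_2² = 32, A_1A_3² = 17, A_2A_3² = 25.
Since A_1A_2² = 32 < 25 + 17 = 42, the triangle is acute, so the smallest enclosing circle is the circumcircle.
Circumcentre = (2.5, 2.5), r² = 8.5.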